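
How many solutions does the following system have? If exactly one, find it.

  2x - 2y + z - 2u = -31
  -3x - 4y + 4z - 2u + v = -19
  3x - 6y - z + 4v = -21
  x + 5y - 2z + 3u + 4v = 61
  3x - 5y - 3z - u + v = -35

x = -4, y = 5, z = -1, u = 6, v = 5

Row-reduce the augmented matrix:
R1 ← R1 / (2).
R2 ← R2 + 3·R1.
R3 ← R3 − 3·R1.
R4 ← R4 − 1·R1.
R5 ← R5 − 3·R1.
R2 ← R2 / (-7).
R1 ← R1 + 1·R2.
R3 ← R3 + 3·R2.
R4 ← R4 − 6·R2.
R5 ← R5 + 2·R2.
R3 ← R3 / (-34/7).
R1 ← R1 + 2/7·R3.
R2 ← R2 + 11/14·R3.
R4 ← R4 − 31/14·R3.
R5 ← R5 + 85/14·R3.
R4 ← R4 / (35/17).
R1 ← R1 + 10/17·R4.
R2 ← R2 + 2/17·R4.
R3 ← R3 + 18/17·R4.
R5 ← R5 + 3·R4.
R5 ← R5 / (57/10).
R1 ← R1 − 3/2·R5.
R2 ← R2 + 7/20·R5.
R3 ← R3 − 13/5·R5.
R4 ← R4 − 63/20·R5.
Reading off the reduced rows gives x = -4, y = 5, z = -1, u = 6, v = 5.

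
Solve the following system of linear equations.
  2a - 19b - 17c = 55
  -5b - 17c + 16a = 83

Row-reduce:
R1 ← R1 / (2).
R2 ← R2 − 16·R1.
R2 ← R2 / (147).
R1 ← R1 + 19/2·R2.
Rank is 2 with 3 unknowns, leaving c free.

infinitely many solutions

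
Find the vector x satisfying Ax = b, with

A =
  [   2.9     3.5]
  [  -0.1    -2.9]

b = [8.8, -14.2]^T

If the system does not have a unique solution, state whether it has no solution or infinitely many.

x_1 = -3, x_2 = 5

Row-reduce the augmented matrix:
R1 ← R1 / (29/10).
R2 ← R2 + 1/10·R1.
R2 ← R2 / (-403/145).
R1 ← R1 − 35/29·R2.
Reading off the reduced rows gives x_1 = -3, x_2 = 5.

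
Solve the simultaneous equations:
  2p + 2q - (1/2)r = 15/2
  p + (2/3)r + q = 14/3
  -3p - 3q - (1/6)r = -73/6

infinitely many solutions

Row-reduce:
R1 ← R1 / (2).
R2 ← R2 − 1·R1.
R3 ← R3 + 3·R1.
R2 ← R2 / (11/12).
R1 ← R1 + 1/4·R2.
R3 ← R3 + 11/12·R2.
Rank is 2 with 3 unknowns, leaving q free.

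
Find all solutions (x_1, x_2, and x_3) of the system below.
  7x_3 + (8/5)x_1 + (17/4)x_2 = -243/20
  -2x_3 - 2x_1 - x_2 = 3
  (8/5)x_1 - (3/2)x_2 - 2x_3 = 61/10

Row-reduce:
R1 ← R1 / (8/5).
R2 ← R2 + 2·R1.
R3 ← R3 − 8/5·R1.
R2 ← R2 / (69/16).
R1 ← R1 − 85/32·R2.
R3 ← R3 + 23/4·R2.
Row 3 reduces to 0 = 2, a contradiction. The system is inconsistent.

no solution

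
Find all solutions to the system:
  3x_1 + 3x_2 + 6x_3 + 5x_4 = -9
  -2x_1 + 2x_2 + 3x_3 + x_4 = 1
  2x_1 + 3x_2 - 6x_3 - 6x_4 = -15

infinitely many solutions

Row-reduce:
R1 ← R1 / (3).
R2 ← R2 + 2·R1.
R3 ← R3 − 2·R1.
R2 ← R2 / (4).
R1 ← R1 − 1·R2.
R3 ← R3 − 1·R2.
R3 ← R3 / (-47/4).
R1 ← R1 − 1/4·R3.
R2 ← R2 − 7/4·R3.
Rank is 3 with 4 unknowns, leaving x_4 free.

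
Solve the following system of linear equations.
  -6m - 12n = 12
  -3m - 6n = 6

infinitely many solutions

Row-reduce:
R1 ← R1 / (-6).
R2 ← R2 + 3·R1.
Rank is 1 with 2 unknowns, leaving n free.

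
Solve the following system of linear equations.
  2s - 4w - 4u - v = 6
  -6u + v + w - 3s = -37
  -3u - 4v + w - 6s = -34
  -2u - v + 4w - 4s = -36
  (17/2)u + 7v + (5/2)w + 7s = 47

Row-reduce:
R1 ← R1 / (-4).
R2 ← R2 + 6·R1.
R3 ← R3 + 3·R1.
R4 ← R4 + 2·R1.
R5 ← R5 − 17/2·R1.
R2 ← R2 / (5/2).
R1 ← R1 − 1/4·R2.
R3 ← R3 + 13/4·R2.
R4 ← R4 + 1/2·R2.
R5 ← R5 − 39/8·R2.
R3 ← R3 / (131/10).
R1 ← R1 − 3/10·R3.
R2 ← R2 − 14/5·R3.
R4 ← R4 − 37/5·R3.
R5 ← R5 + 393/20·R3.
R4 ← R4 / (320/131).
R1 ← R1 − 59/131·R4.
R2 ← R2 − 114/131·R4.
R3 ← R3 + 153/131·R4.
Row 5 reduces to 0 = 2, a contradiction. The system is inconsistent.

no solution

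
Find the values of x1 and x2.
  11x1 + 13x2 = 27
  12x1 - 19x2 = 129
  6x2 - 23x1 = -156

x1 = 6, x2 = -3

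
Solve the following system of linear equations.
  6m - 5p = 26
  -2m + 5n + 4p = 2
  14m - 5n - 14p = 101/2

no solution

Row-reduce:
R1 ← R1 / (6).
R2 ← R2 + 2·R1.
R3 ← R3 − 14·R1.
R2 ← R2 / (5).
R3 ← R3 + 5·R2.
Row 3 reduces to 0 = 1/2, a contradiction. The system is inconsistent.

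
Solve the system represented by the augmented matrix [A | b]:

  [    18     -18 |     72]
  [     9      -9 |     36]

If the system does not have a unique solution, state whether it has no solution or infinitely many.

infinitely many solutions

Row-reduce:
R1 ← R1 / (18).
R2 ← R2 − 9·R1.
Rank is 1 with 2 unknowns, leaving x_2 free.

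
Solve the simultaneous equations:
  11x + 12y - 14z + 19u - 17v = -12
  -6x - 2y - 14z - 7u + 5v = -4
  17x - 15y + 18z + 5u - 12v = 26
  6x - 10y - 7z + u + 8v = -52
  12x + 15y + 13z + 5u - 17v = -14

x = -6, y = -3, z = 1, u = 1, v = -5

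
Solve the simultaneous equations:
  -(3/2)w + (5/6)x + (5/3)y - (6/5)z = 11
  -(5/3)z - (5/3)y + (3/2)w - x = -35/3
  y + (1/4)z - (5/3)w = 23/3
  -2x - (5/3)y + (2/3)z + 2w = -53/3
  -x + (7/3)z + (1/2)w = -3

no solution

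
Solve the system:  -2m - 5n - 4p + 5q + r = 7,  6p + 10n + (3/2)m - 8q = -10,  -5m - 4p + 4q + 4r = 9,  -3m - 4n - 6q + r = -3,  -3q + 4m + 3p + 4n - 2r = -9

no solution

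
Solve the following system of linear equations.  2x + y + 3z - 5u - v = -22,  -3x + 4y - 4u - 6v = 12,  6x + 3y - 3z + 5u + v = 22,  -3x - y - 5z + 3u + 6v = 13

Row-reduce:
R1 ← R1 / (2).
R2 ← R2 + 3·R1.
R3 ← R3 − 6·R1.
R4 ← R4 + 3·R1.
R2 ← R2 / (11/2).
R1 ← R1 − 1/2·R2.
R4 ← R4 − 1/2·R2.
R3 ← R3 / (-12).
R1 ← R1 − 12/11·R3.
R2 ← R2 − 9/11·R3.
R4 ← R4 + 10/11·R3.
R4 ← R4 / (-164/33).
R1 ← R1 − 4/11·R4.
R2 ← R2 + 8/11·R4.
R3 ← R3 + 5/3·R4.
Rank is 4 with 5 unknowns, leaving v free.

infinitely many solutions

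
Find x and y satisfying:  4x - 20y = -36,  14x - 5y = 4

x = 1, y = 2

Row-reduce the augmented matrix:
R1 ← R1 / (4).
R2 ← R2 − 14·R1.
R2 ← R2 / (65).
R1 ← R1 + 5·R2.
Reading off the reduced rows gives x = 1, y = 2.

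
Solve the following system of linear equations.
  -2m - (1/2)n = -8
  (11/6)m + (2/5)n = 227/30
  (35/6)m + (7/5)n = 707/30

m = 5, n = -4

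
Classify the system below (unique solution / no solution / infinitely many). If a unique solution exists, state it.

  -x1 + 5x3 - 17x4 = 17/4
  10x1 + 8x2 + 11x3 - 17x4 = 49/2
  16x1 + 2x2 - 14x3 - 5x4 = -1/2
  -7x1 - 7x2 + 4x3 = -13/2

x1 = 3/4, x2 = 3/4, x3 = 1, x4 = 0

Row-reduce the augmented matrix:
R1 ← R1 / (-1).
R2 ← R2 − 10·R1.
R3 ← R3 − 16·R1.
R4 ← R4 + 7·R1.
R2 ← R2 / (8).
R3 ← R3 − 2·R2.
R4 ← R4 + 7·R2.
R3 ← R3 / (203/4).
R1 ← R1 + 5·R3.
R2 ← R2 − 61/8·R3.
R4 ← R4 − 179/8·R3.
R4 ← R4 / (23097/406).
R1 ← R1 + 1154/203·R4.
R2 ← R2 − 4555/406·R4.
R3 ← R3 + 921/203·R4.
Reading off the reduced rows gives x1 = 3/4, x2 = 3/4, x3 = 1, x4 = 0.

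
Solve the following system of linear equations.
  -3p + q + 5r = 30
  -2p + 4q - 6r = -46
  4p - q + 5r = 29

p = -1, q = -3, r = 6

Row-reduce the augmented matrix:
R1 ← R1 / (-3).
R2 ← R2 + 2·R1.
R3 ← R3 − 4·R1.
R2 ← R2 / (10/3).
R1 ← R1 + 1/3·R2.
R3 ← R3 − 1/3·R2.
R3 ← R3 / (63/5).
R1 ← R1 + 13/5·R3.
R2 ← R2 + 14/5·R3.
Reading off the reduced rows gives p = -1, q = -3, r = 6.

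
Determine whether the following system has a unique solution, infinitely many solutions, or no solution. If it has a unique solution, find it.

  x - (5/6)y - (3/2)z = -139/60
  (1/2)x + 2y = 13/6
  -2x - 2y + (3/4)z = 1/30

x = -5/3, y = 3/2, z = -2/5

Row-reduce the augmented matrix:
R2 ← R2 − 1/2·R1.
R3 ← R3 + 2·R1.
R2 ← R2 / (29/12).
R1 ← R1 + 5/6·R2.
R3 ← R3 + 11/3·R2.
R3 ← R3 / (-129/116).
R1 ← R1 + 36/29·R3.
R2 ← R2 − 9/29·R3.
Reading off the reduced rows gives x = -5/3, y = 3/2, z = -2/5.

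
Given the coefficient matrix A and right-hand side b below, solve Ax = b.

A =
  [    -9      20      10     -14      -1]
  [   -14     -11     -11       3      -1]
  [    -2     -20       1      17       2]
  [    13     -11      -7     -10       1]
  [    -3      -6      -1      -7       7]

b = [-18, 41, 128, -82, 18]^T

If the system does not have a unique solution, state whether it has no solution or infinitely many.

Row-reduce the augmented matrix:
R1 ← R1 / (-9).
R2 ← R2 + 14·R1.
R3 ← R3 + 2·R1.
R4 ← R4 − 13·R1.
R5 ← R5 + 3·R1.
R2 ← R2 / (-379/9).
R1 ← R1 + 20/9·R2.
R3 ← R3 + 220/9·R2.
R4 ← R4 − 161/9·R2.
R5 ← R5 + 38/3·R2.
R3 ← R3 / (5379/379).
R1 ← R1 − 110/379·R3.
R2 ← R2 − 239/379·R3.
R4 ← R4 + 1454/379·R3.
R5 ← R5 − 1385/379·R3.
R4 ← R4 / (-97619/5379).
R1 ← R1 − 64/489·R4.
R2 ← R2 + 4534/5379·R4.
R3 ← R3 − 2171/5379·R4.
R5 ← R5 + 60574/5379·R4.
R5 ← R5 / (20430/3149).
R1 ← R1 − 4407/97619·R5.
R2 ← R2 + 10911/97619·R5.
R3 ← R3 − 13729/97619·R5.
R4 ← R4 + 1641/97619·R5.
Reading off the reduced rows gives x_1 = -4, x_2 = -3, x_3 = 5, x_4 = 3, x_5 = 2.

x_1 = -4, x_2 = -3, x_3 = 5, x_4 = 3, x_5 = 2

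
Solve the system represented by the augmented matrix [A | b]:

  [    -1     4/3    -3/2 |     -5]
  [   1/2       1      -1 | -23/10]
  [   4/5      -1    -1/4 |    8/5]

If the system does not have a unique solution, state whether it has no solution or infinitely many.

x_1 = 1, x_2 = -6/5, x_3 = 8/5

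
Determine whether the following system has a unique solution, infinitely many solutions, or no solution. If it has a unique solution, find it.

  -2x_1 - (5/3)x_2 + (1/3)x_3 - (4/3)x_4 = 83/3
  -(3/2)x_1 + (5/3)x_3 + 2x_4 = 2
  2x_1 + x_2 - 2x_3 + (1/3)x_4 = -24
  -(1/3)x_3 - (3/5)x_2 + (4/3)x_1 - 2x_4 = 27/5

x_1 = -6, x_2 = -4, x_3 = 3, x_4 = -6

Row-reduce the augmented matrix:
R1 ← R1 / (-2).
R2 ← R2 + 3/2·R1.
R3 ← R3 − 2·R1.
R4 ← R4 − 4/3·R1.
R2 ← R2 / (5/4).
R1 ← R1 − 5/6·R2.
R3 ← R3 + 2/3·R2.
R4 ← R4 + 77/45·R2.
R3 ← R3 / (-41/45).
R1 ← R1 + 10/9·R3.
R2 ← R2 − 17/15·R3.
R4 ← R4 − 1234/675·R3.
R4 ← R4 / (4468/1845).
R1 ← R1 + 254/123·R4.
R2 ← R2 − 129/41·R4.
R3 ← R3 + 27/41·R4.
Reading off the reduced rows gives x_1 = -6, x_2 = -4, x_3 = 3, x_4 = -6.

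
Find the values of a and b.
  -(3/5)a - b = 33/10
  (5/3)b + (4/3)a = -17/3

Row-reduce the augmented matrix:
R1 ← R1 / (-3/5).
R2 ← R2 − 4/3·R1.
R2 ← R2 / (-5/9).
R1 ← R1 − 5/3·R2.
Reading off the reduced rows gives a = -1/2, b = -3.

a = -1/2, b = -3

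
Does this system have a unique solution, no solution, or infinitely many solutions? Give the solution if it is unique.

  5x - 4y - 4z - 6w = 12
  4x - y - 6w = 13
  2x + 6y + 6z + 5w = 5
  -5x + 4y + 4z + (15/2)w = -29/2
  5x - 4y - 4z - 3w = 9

no solution

Row-reduce:
R1 ← R1 / (5).
R2 ← R2 − 4·R1.
R3 ← R3 − 2·R1.
R4 ← R4 + 5·R1.
R5 ← R5 − 5·R1.
R2 ← R2 / (11/5).
R1 ← R1 + 4/5·R2.
R3 ← R3 − 38/5·R2.
R3 ← R3 / (-38/11).
R1 ← R1 − 4/11·R3.
R2 ← R2 − 16/11·R3.
R4 ← R4 / (3/2).
R1 ← R1 + 8/19·R4.
R2 ← R2 − 82/19·R4.
R3 ← R3 + 127/38·R4.
R5 ← R5 − 3·R4.
Row 5 reduces to 0 = 2, a contradiction. The system is inconsistent.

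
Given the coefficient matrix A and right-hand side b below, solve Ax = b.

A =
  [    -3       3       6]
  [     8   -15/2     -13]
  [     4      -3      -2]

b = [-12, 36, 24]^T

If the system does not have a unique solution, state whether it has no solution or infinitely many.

infinitely many solutions

Row-reduce:
R1 ← R1 / (-3).
R2 ← R2 − 8·R1.
R3 ← R3 − 4·R1.
R2 ← R2 / (1/2).
R1 ← R1 + 1·R2.
R3 ← R3 − 1·R2.
Rank is 2 with 3 unknowns, leaving x_3 free.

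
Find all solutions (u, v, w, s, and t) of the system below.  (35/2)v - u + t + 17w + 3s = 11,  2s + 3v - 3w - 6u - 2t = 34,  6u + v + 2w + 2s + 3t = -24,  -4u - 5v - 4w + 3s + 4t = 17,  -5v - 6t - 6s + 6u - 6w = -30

infinitely many solutions

Row-reduce:
R1 ← R1 / (-1).
R2 ← R2 + 6·R1.
R3 ← R3 − 6·R1.
R4 ← R4 + 4·R1.
R5 ← R5 − 6·R1.
R2 ← R2 / (-102).
R1 ← R1 + 35/2·R2.
R3 ← R3 − 106·R2.
R4 ← R4 + 75·R2.
R5 ← R5 − 100·R2.
R3 ← R3 / (-87/17).
R1 ← R1 − 69/68·R3.
R2 ← R2 − 35/34·R3.
R4 ← R4 − 177/34·R3.
R5 ← R5 + 118/17·R3.
R4 ← R4 / (539/87).
R1 ← R1 − 12/29·R4.
R2 ← R2 − 218/261·R4.
R3 ← R3 + 172/261·R4.
R5 ← R5 + 2156/261·R4.
Rank is 4 with 5 unknowns, leaving t free.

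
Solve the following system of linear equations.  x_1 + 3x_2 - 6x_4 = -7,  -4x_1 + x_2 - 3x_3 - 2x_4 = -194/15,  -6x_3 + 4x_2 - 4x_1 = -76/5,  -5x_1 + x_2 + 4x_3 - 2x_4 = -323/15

Row-reduce the augmented matrix:
R2 ← R2 + 4·R1.
R3 ← R3 + 4·R1.
R4 ← R4 + 5·R1.
R2 ← R2 / (13).
R1 ← R1 − 3·R2.
R3 ← R3 − 16·R2.
R4 ← R4 − 16·R2.
R3 ← R3 / (-30/13).
R1 ← R1 − 9/13·R3.
R2 ← R2 + 3/13·R3.
R4 ← R4 − 100/13·R3.
R4 ← R4 / (80/3).
R1 ← R1 − 12/5·R4.
R2 ← R2 + 14/5·R4.
R3 ← R3 + 52/15·R4.
Reading off the reduced rows gives x_1 = 3, x_2 = -2, x_3 = -4/5, x_4 = 2/3.

x_1 = 3, x_2 = -2, x_3 = -4/5, x_4 = 2/3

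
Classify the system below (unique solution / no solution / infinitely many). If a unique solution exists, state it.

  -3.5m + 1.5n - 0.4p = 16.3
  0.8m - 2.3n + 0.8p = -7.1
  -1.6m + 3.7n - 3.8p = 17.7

m = -4, n = 1, p = -2

Row-reduce the augmented matrix:
R1 ← R1 / (-7/2).
R2 ← R2 − 4/5·R1.
R3 ← R3 + 8/5·R1.
R2 ← R2 / (-137/70).
R1 ← R1 + 3/7·R2.
R3 ← R3 − 211/70·R2.
R3 ← R3 / (-8651/3425).
R1 ← R1 + 28/685·R3.
R2 ← R2 + 248/685·R3.
Reading off the reduced rows gives m = -4, n = 1, p = -2.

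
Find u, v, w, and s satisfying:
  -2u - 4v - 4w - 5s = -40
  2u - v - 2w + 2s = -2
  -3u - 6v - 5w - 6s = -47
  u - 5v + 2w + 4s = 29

u = -3, v = 0, w = 4, s = 6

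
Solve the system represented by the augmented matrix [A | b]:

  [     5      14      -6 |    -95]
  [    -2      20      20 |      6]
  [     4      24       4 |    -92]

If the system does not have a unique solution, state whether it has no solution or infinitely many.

infinitely many solutions

Row-reduce:
R1 ← R1 / (5).
R2 ← R2 + 2·R1.
R3 ← R3 − 4·R1.
R2 ← R2 / (128/5).
R1 ← R1 − 14/5·R2.
R3 ← R3 − 64/5·R2.
Rank is 2 with 3 unknowns, leaving x_3 free.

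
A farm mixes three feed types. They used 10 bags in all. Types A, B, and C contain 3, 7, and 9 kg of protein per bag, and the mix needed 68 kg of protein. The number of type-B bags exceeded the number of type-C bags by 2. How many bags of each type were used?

Let a = type-A bags, b = type-B bags, c = type-C bags.
  a + b + c = 10
  3a + 7b + 9c = 68
  b - c = 2
Row-reduce the augmented matrix:
R2 ← R2 − 3·R1.
R2 ← R2 / (4).
R1 ← R1 − 1·R2.
R3 ← R3 − 1·R2.
R3 ← R3 / (-5/2).
R1 ← R1 + 1/2·R3.
R2 ← R2 − 3/2·R3.
Reading off the reduced rows gives a = 2, b = 5, c = 3.

type-A bags: 2, type-B bags: 5, type-C bags: 3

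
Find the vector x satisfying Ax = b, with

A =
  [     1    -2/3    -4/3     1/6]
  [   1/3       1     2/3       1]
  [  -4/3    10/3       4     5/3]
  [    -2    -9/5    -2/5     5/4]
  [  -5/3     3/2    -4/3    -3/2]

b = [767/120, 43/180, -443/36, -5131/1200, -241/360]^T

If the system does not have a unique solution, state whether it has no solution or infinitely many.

x_1 = 8/3, x_2 = 3/5, x_3 = -3, x_4 = 3/4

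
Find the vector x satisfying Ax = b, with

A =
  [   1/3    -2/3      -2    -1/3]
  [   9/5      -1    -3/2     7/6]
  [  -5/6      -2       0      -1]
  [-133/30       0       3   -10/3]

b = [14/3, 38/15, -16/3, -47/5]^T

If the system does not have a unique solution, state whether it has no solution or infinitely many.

Row-reduce:
R1 ← R1 / (1/3).
R2 ← R2 − 9/5·R1.
R3 ← R3 + 5/6·R1.
R4 ← R4 + 133/30·R1.
R2 ← R2 / (13/5).
R1 ← R1 + 2·R2.
R3 ← R3 + 11/3·R2.
R4 ← R4 + 133/15·R2.
R3 ← R3 / (211/26).
R1 ← R1 − 15/13·R3.
R2 ← R2 − 93/26·R3.
R4 ← R4 − 211/26·R3.
Row 4 reduces to 0 = 1, a contradiction. The system is inconsistent.

no solution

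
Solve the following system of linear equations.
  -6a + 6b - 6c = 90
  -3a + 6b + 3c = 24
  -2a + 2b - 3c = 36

a = -4, b = 5, c = -6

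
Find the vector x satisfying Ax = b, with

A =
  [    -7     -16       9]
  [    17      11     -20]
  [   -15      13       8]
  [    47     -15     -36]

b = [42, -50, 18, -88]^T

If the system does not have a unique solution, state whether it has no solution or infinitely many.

Row-reduce:
R1 ← R1 / (-7).
R2 ← R2 − 17·R1.
R3 ← R3 + 15·R1.
R4 ← R4 − 47·R1.
R2 ← R2 / (-195/7).
R1 ← R1 − 16/7·R2.
R3 ← R3 − 331/7·R2.
R4 ← R4 + 857/7·R2.
R3 ← R3 / (-122/15).
R1 ← R1 + 17/15·R3.
R2 ← R2 + 1/15·R3.
R4 ← R4 − 244/15·R3.
Row 4 reduces to 0 = -2, a contradiction. The system is inconsistent.

no solution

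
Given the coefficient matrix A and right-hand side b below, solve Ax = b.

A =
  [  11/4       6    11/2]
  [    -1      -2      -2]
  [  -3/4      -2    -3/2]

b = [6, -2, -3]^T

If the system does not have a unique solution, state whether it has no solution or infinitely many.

no solution

Row-reduce:
R1 ← R1 / (11/4).
R2 ← R2 + 1·R1.
R3 ← R3 + 3/4·R1.
R2 ← R2 / (2/11).
R1 ← R1 − 24/11·R2.
R3 ← R3 + 4/11·R2.
Row 3 reduces to 0 = -1, a contradiction. The system is inconsistent.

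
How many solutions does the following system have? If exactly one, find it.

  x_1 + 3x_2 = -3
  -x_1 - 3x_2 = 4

no solution

Row-reduce:
R2 ← R2 + 1·R1.
Row 2 reduces to 0 = 1, a contradiction. The system is inconsistent.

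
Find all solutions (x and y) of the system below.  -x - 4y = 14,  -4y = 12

Row-reduce the augmented matrix:
R1 ← R1 / (-1).
R2 ← R2 / (-4).
R1 ← R1 − 4·R2.
Reading off the reduced rows gives x = -2, y = -3.

x = -2, y = -3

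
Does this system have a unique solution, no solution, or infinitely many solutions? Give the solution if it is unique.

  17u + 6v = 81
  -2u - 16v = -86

u = 3, v = 5

Row-reduce the augmented matrix:
R1 ← R1 / (17).
R2 ← R2 + 2·R1.
R2 ← R2 / (-260/17).
R1 ← R1 − 6/17·R2.
Reading off the reduced rows gives u = 3, v = 5.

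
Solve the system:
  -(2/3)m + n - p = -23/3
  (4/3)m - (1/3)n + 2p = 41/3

Row-reduce:
R1 ← R1 / (-2/3).
R2 ← R2 − 4/3·R1.
R2 ← R2 / (5/3).
R1 ← R1 + 3/2·R2.
Rank is 2 with 3 unknowns, leaving p free.

infinitely many solutions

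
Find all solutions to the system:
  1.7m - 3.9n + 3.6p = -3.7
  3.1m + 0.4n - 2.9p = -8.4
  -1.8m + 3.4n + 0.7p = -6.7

Row-reduce the augmented matrix:
R1 ← R1 / (17/10).
R2 ← R2 − 31/10·R1.
R3 ← R3 + 9/5·R1.
R2 ← R2 / (1277/170).
R1 ← R1 + 39/17·R2.
R3 ← R3 + 62/85·R2.
R3 ← R3 / (45879/12770).
R1 ← R1 + 987/1277·R3.
R2 ← R2 + 1609/1277·R3.
Reading off the reduced rows gives m = -5, n = -4, p = -3.

m = -5, n = -4, p = -3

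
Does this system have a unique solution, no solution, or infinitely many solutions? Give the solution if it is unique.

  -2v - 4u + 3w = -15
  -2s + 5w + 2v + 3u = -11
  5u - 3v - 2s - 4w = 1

infinitely many solutions

Row-reduce:
R1 ← R1 / (-4).
R2 ← R2 − 3·R1.
R3 ← R3 − 5·R1.
R2 ← R2 / (1/2).
R1 ← R1 − 1/2·R2.
R3 ← R3 + 11/2·R2.
R3 ← R3 / (159/2).
R1 ← R1 + 8·R3.
R2 ← R2 − 29/2·R3.
Rank is 3 with 4 unknowns, leaving s free.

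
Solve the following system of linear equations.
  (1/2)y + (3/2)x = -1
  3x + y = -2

Row-reduce:
R1 ← R1 / (3/2).
R2 ← R2 − 3·R1.
Rank is 1 with 2 unknowns, leaving y free.

infinitely many solutions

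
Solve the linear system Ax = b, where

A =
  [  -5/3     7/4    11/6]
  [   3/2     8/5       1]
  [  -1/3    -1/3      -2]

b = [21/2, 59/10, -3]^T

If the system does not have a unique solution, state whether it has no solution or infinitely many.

Row-reduce the augmented matrix:
R1 ← R1 / (-5/3).
R2 ← R2 − 3/2·R1.
R3 ← R3 + 1/3·R1.
R2 ← R2 / (127/40).
R1 ← R1 + 21/20·R2.
R3 ← R3 + 41/60·R2.
R3 ← R3 / (-3422/1905).
R1 ← R1 + 142/635·R3.
R2 ← R2 − 106/127·R3.
Reading off the reduced rows gives x_1 = -1, x_2 = 4, x_3 = 1.

x_1 = -1, x_2 = 4, x_3 = 1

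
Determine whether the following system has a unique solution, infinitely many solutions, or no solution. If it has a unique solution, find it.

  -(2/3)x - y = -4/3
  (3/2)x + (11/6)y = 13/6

x = -1, y = 2

From equation 1: y = 4/3 − 2/3·x.
Substitute into equation 2 and solve: x = -1.
Then y = 2.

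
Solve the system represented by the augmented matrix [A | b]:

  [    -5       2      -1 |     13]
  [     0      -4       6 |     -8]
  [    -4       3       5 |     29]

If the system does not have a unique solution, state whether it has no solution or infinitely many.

Row-reduce the augmented matrix:
R1 ← R1 / (-5).
R3 ← R3 + 4·R1.
R2 ← R2 / (-4).
R1 ← R1 + 2/5·R2.
R3 ← R3 − 7/5·R2.
R3 ← R3 / (79/10).
R1 ← R1 + 2/5·R3.
R2 ← R2 + 3/2·R3.
Reading off the reduced rows gives x_1 = -1, x_2 = 5, x_3 = 2.

x_1 = -1, x_2 = 5, x_3 = 2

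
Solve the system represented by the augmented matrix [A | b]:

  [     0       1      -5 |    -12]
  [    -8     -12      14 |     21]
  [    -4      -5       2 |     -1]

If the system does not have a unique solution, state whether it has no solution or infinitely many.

no solution

Row-reduce:
Swap R1 and R2.
R1 ← R1 / (-8).
R3 ← R3 + 4·R1.
R1 ← R1 − 3/2·R2.
R3 ← R3 − 1·R2.
Row 3 reduces to 0 = 1/2, a contradiction. The system is inconsistent.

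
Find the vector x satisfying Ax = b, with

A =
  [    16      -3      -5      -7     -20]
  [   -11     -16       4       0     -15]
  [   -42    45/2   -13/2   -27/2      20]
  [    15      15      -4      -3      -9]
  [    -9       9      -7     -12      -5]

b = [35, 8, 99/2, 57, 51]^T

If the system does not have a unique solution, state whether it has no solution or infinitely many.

infinitely many solutions

Row-reduce:
R1 ← R1 / (16).
R2 ← R2 + 11·R1.
R3 ← R3 + 42·R1.
R4 ← R4 − 15·R1.
R5 ← R5 + 9·R1.
R2 ← R2 / (-289/16).
R1 ← R1 + 3/16·R2.
R3 ← R3 − 117/8·R2.
R4 ← R4 − 285/16·R2.
R5 ← R5 − 117/16·R2.
R3 ← R3 / (-5540/289).
R1 ← R1 + 92/289·R3.
R2 ← R2 + 9/289·R3.
R4 ← R4 − 359/289·R3.
R5 ← R5 + 2770/289·R3.
R4 ← R4 / (-9699/2770).
R1 ← R1 − 286/1385·R4.
R2 ← R2 − 899/2770·R4.
R3 ← R3 − 5169/2770·R4.
Rank is 4 with 5 unknowns, leaving x_5 free.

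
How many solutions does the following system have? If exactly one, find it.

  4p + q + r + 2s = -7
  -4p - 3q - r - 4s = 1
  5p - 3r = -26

infinitely many solutions

Row-reduce:
R1 ← R1 / (4).
R2 ← R2 + 4·R1.
R3 ← R3 − 5·R1.
R2 ← R2 / (-2).
R1 ← R1 − 1/4·R2.
R3 ← R3 + 5/4·R2.
R3 ← R3 / (-17/4).
R1 ← R1 − 1/4·R3.
Rank is 3 with 4 unknowns, leaving s free.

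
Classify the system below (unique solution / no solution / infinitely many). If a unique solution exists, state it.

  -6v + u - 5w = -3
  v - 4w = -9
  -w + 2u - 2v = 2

Row-reduce the augmented matrix:
R3 ← R3 − 2·R1.
R1 ← R1 + 6·R2.
R3 ← R3 − 10·R2.
R3 ← R3 / (49).
R1 ← R1 + 29·R3.
R2 ← R2 + 4·R3.
Reading off the reduced rows gives u = 1, v = -1, w = 2.

u = 1, v = -1, w = 2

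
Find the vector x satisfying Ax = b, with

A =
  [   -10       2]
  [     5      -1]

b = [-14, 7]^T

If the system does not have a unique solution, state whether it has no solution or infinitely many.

infinitely many solutions

Row-reduce:
R1 ← R1 / (-10).
R2 ← R2 − 5·R1.
Rank is 1 with 2 unknowns, leaving x_2 free.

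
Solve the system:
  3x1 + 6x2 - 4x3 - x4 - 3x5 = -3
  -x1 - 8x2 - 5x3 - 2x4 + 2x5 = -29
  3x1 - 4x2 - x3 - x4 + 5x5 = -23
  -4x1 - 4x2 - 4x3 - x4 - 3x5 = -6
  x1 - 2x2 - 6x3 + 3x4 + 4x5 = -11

infinitely many solutions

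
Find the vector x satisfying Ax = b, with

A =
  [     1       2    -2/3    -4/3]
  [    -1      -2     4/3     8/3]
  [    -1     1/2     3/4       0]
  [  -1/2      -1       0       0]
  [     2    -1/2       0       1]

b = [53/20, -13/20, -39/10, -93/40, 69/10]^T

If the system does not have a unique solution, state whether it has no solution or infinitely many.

Row-reduce the augmented matrix:
R2 ← R2 + 1·R1.
R3 ← R3 + 1·R1.
R4 ← R4 + 1/2·R1.
R5 ← R5 − 2·R1.
Swap R2 and R3.
R2 ← R2 / (5/2).
R1 ← R1 − 2·R2.
R5 ← R5 + 9/2·R2.
R3 ← R3 / (2/3).
R1 ← R1 + 11/15·R3.
R2 ← R2 − 1/30·R3.
R4 ← R4 + 1/3·R3.
R5 ← R5 − 89/60·R3.
Swap R4 and R5.
R4 ← R4 / (-17/10).
R1 ← R1 − 6/5·R4.
R2 ← R2 + 3/5·R4.
R3 ← R3 − 2·R4.
R5 reduces to 0 = 0, so the extra equation is consistent.
Reading off the reduced rows gives x_1 = 9/4, x_2 = 6/5, x_3 = -3, x_4 = 3.

x_1 = 9/4, x_2 = 6/5, x_3 = -3, x_4 = 3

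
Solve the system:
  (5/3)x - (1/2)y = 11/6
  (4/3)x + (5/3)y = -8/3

Row-reduce the augmented matrix:
R1 ← R1 / (5/3).
R2 ← R2 − 4/3·R1.
R2 ← R2 / (31/15).
R1 ← R1 + 3/10·R2.
Reading off the reduced rows gives x = 1/2, y = -2.

x = 1/2, y = -2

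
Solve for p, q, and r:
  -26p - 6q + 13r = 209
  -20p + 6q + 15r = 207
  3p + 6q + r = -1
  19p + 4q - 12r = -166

p = -6, q = 2, r = 5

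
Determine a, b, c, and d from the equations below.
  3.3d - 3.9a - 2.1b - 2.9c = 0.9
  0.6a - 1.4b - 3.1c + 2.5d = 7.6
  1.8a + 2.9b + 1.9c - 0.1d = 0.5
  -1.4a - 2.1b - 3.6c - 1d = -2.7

a = 2, b = -1, c = 0, d = 2

Row-reduce the augmented matrix:
R1 ← R1 / (-39/10).
R2 ← R2 − 3/5·R1.
R3 ← R3 − 9/5·R1.
R4 ← R4 + 7/5·R1.
R2 ← R2 / (-112/65).
R1 ← R1 − 7/13·R2.
R3 ← R3 − 251/130·R2.
R4 ← R4 + 35/26·R2.
R3 ← R3 / (-7643/2240).
R1 ← R1 + 35/96·R3.
R2 ← R2 − 461/224·R3.
R4 ← R4 − 203/960·R3.
R4 ← R4 / (-161929/38215).
R1 ← R1 + 3198/7643·R4.
R2 ← R2 − 8756/7643·R4.
R3 ← R3 + 10737/7643·R4.
Reading off the reduced rows gives a = 2, b = -1, c = 0, d = 2.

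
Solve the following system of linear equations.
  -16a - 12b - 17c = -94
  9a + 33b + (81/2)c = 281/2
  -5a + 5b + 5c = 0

no solution

Row-reduce:
R1 ← R1 / (-16).
R2 ← R2 − 9·R1.
R3 ← R3 + 5·R1.
R2 ← R2 / (105/4).
R1 ← R1 − 3/4·R2.
R3 ← R3 − 35/4·R2.
Row 3 reduces to 0 = 1/6, a contradiction. The system is inconsistent.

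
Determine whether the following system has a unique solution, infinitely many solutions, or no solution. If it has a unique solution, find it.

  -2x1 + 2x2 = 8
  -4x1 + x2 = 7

Row-reduce the augmented matrix:
R1 ← R1 / (-2).
R2 ← R2 + 4·R1.
R2 ← R2 / (-3).
R1 ← R1 + 1·R2.
Reading off the reduced rows gives x1 = -1, x2 = 3.

x1 = -1, x2 = 3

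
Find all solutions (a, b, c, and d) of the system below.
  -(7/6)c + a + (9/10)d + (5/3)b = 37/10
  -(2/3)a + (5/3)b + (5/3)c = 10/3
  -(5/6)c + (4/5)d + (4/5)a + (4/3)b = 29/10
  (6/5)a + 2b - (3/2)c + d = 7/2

Row-reduce:
R2 ← R2 + 2/3·R1.
R3 ← R3 − 4/5·R1.
R4 ← R4 − 6/5·R1.
R2 ← R2 / (25/9).
R1 ← R1 − 5/3·R2.
R3 ← R3 / (1/10).
R1 ← R1 + 17/10·R3.
R2 ← R2 − 8/25·R3.
R4 ← R4 + 1/10·R3.
Row 4 reduces to 0 = -1, a contradiction. The system is inconsistent.

no solution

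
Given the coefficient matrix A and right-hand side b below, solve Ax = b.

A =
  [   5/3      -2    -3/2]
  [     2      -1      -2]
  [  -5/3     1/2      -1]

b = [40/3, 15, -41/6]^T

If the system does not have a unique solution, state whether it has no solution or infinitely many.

x_1 = 5, x_2 = -1, x_3 = -2

Row-reduce the augmented matrix:
R1 ← R1 / (5/3).
R2 ← R2 − 2·R1.
R3 ← R3 + 5/3·R1.
R2 ← R2 / (7/5).
R1 ← R1 + 6/5·R2.
R3 ← R3 + 3/2·R2.
R3 ← R3 / (-19/7).
R1 ← R1 + 15/14·R3.
R2 ← R2 + 1/7·R3.
Reading off the reduced rows gives x_1 = 5, x_2 = -1, x_3 = -2.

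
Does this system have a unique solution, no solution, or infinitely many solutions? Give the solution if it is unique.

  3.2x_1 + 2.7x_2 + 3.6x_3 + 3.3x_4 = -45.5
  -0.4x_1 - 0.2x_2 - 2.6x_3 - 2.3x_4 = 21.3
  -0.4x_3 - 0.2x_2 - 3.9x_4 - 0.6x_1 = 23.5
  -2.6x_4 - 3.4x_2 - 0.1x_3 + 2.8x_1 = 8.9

Row-reduce the augmented matrix:
R1 ← R1 / (16/5).
R2 ← R2 + 2/5·R1.
R3 ← R3 + 3/5·R1.
R4 ← R4 − 14/5·R1.
R2 ← R2 / (11/80).
R1 ← R1 − 27/32·R2.
R3 ← R3 − 49/160·R2.
R4 ← R4 + 461/80·R2.
R3 ← R3 / (557/110).
R1 ← R1 − 315/22·R3.
R2 ← R2 + 172/11·R3.
R4 ← R4 + 10269/110·R3.
R4 ← R4 / (-752833/11140).
R1 ← R1 − 11145/1114·R4.
R2 ← R2 + 6059/557·R4.
R3 ← R3 − 203/1114·R4.
Reading off the reduced rows gives x_1 = -4, x_2 = -2, x_3 = -3, x_4 = -5.

x_1 = -4, x_2 = -2, x_3 = -3, x_4 = -5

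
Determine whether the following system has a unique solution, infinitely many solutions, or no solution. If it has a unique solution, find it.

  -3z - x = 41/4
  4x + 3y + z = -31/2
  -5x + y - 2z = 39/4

x = -5/4, y = -5/2, z = -3

Row-reduce the augmented matrix:
R1 ← R1 / (-1).
R2 ← R2 − 4·R1.
R3 ← R3 + 5·R1.
R2 ← R2 / (3).
R3 ← R3 − 1·R2.
R3 ← R3 / (50/3).
R1 ← R1 − 3·R3.
R2 ← R2 + 11/3·R3.
Reading off the reduced rows gives x = -5/4, y = -5/2, z = -3.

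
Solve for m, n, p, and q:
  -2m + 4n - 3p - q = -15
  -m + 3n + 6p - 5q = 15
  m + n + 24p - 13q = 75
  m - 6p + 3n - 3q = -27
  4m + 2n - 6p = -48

Row-reduce the augmented matrix:
R1 ← R1 / (-2).
R2 ← R2 + 1·R1.
R3 ← R3 − 1·R1.
R4 ← R4 − 1·R1.
R5 ← R5 − 4·R1.
R1 ← R1 + 2·R2.
R3 ← R3 − 3·R2.
R4 ← R4 − 5·R2.
R5 ← R5 − 10·R2.
Swap R3 and R4.
R3 ← R3 / (-45).
R1 ← R1 − 33/2·R3.
R2 ← R2 − 15/2·R3.
R5 ← R5 + 87·R3.
Swap R4 and R5.
R4 ← R4 / (94/15).
R1 ← R1 + 23/15·R4.
R2 ← R2 + 4/3·R4.
R3 ← R3 + 19/45·R4.
R5 reduces to 0 = 0, so the extra equation is consistent.
Reading off the reduced rows gives m = -6, n = -6, p = 2, q = -3.

m = -6, n = -6, p = 2, q = -3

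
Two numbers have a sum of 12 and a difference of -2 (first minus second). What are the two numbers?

Let x = first number, y = second number.
  x + y = 12
  x - y = -2
From equation 1: x = 12 − y.
Substitute into equation 2 and solve: y = 7.
Then x = 5.

first number: 5, second number: 7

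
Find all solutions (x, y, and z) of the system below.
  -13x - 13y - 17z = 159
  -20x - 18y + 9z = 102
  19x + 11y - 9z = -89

x = -6, y = -1, z = -4

Row-reduce the augmented matrix:
R1 ← R1 / (-13).
R2 ← R2 + 20·R1.
R3 ← R3 − 19·R1.
R2 ← R2 / (2).
R1 ← R1 − 1·R2.
R3 ← R3 + 8·R2.
R3 ← R3 / (1388/13).
R1 ← R1 + 423/26·R3.
R2 ← R2 − 457/26·R3.
Reading off the reduced rows gives x = -6, y = -1, z = -4.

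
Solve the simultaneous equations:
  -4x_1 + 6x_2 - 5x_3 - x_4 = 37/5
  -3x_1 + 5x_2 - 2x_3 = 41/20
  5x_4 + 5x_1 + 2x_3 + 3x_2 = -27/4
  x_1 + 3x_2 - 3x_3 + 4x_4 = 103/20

Row-reduce the augmented matrix:
R1 ← R1 / (-4).
R2 ← R2 + 3·R1.
R3 ← R3 − 5·R1.
R4 ← R4 − 1·R1.
R2 ← R2 / (1/2).
R1 ← R1 + 3/2·R2.
R3 ← R3 − 21/2·R2.
R4 ← R4 − 9/2·R2.
R3 ← R3 / (-41).
R1 ← R1 − 13/2·R3.
R2 ← R2 − 7/2·R3.
R4 ← R4 + 20·R3.
R4 ← R4 / (117/41).
R1 ← R1 − 49/82·R4.
R2 ← R2 − 39/82·R4.
R3 ← R3 − 12/41·R4.
Reading off the reduced rows gives x_1 = -3/5, x_2 = -3/4, x_3 = -2, x_4 = 1/2.

x_1 = -3/5, x_2 = -3/4, x_3 = -2, x_4 = 1/2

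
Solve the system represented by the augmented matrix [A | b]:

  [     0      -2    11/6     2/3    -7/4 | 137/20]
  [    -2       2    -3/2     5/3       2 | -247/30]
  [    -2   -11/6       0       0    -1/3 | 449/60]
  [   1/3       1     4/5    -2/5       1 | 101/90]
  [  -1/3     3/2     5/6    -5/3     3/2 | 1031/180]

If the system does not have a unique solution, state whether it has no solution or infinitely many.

x_1 = -7/3, x_2 = -3/2, x_3 = 3, x_4 = -3, x_5 = -1/5

Row-reduce the augmented matrix:
Swap R1 and R2.
R1 ← R1 / (-2).
R3 ← R3 + 2·R1.
R4 ← R4 − 1/3·R1.
R5 ← R5 + 1/3·R1.
R2 ← R2 / (-2).
R1 ← R1 + 1·R2.
R3 ← R3 + 23/6·R2.
R4 ← R4 − 4/3·R2.
R5 ← R5 − 7/6·R2.
R3 ← R3 / (-145/72).
R1 ← R1 + 1/6·R3.
R2 ← R2 + 11/12·R3.
R4 ← R4 − 319/180·R3.
R5 ← R5 − 155/72·R3.
R4 ← R4 / (-1021/450).
R1 ← R1 + 803/870·R4.
R2 ← R2 − 146/145·R4.
R3 ← R3 − 212/145·R4.
R5 ← R5 + 2455/522·R4.
R5 ← R5 / (-28736/29609).
R1 ← R1 + 38061/59218·R5.
R2 ← R2 − 26144/29609·R5.
R3 ← R3 − 10623/59218·R5.
R4 ← R4 + 1917/4084·R5.
Reading off the reduced rows gives x_1 = -7/3, x_2 = -3/2, x_3 = 3, x_4 = -3, x_5 = -1/5.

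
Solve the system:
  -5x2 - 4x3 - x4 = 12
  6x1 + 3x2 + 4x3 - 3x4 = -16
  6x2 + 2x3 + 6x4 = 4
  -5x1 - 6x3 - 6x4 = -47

Row-reduce the augmented matrix:
Swap R1 and R2.
R1 ← R1 / (6).
R4 ← R4 + 5·R1.
R2 ← R2 / (-5).
R1 ← R1 − 1/2·R2.
R3 ← R3 − 6·R2.
R4 ← R4 − 5/2·R2.
R3 ← R3 / (-14/5).
R1 ← R1 − 4/15·R3.
R2 ← R2 − 4/5·R3.
R4 ← R4 + 14/3·R3.
R4 ← R4 / (-17).
R1 ← R1 + 1/7·R4.
R2 ← R2 − 11/7·R4.
R3 ← R3 + 12/7·R4.
Reading off the reduced rows gives x1 = 1, x2 = -5, x3 = 2, x4 = 5.

x1 = 1, x2 = -5, x3 = 2, x4 = 5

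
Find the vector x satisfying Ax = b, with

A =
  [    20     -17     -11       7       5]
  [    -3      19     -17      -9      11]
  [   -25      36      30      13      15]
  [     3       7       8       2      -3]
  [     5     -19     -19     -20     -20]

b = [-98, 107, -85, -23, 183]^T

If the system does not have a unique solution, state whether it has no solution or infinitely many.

infinitely many solutions

Row-reduce:
R1 ← R1 / (20).
R2 ← R2 + 3·R1.
R3 ← R3 + 25·R1.
R4 ← R4 − 3·R1.
R5 ← R5 − 5·R1.
R2 ← R2 / (329/20).
R1 ← R1 + 17/20·R2.
R3 ← R3 − 59/4·R2.
R4 ← R4 − 191/20·R2.
R5 ← R5 + 59/4·R2.
R3 ← R3 / (10848/329).
R1 ← R1 + 498/329·R3.
R2 ← R2 + 373/329·R3.
R4 ← R4 − 6737/329·R3.
R5 ← R5 + 10848/329·R3.
R4 ← R4 / (-44727/3616).
R1 ← R1 − 2287/1808·R4.
R2 ← R2 − 1843/3616·R4.
R3 ← R3 − 3167/3616·R4.
Rank is 4 with 5 unknowns, leaving x_5 free.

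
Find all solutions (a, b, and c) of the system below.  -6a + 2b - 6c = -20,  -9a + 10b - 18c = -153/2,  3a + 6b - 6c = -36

Row-reduce:
R1 ← R1 / (-6).
R2 ← R2 + 9·R1.
R3 ← R3 − 3·R1.
R2 ← R2 / (7).
R1 ← R1 + 1/3·R2.
R3 ← R3 − 7·R2.
Row 3 reduces to 0 = 1/2, a contradiction. The system is inconsistent.

no solution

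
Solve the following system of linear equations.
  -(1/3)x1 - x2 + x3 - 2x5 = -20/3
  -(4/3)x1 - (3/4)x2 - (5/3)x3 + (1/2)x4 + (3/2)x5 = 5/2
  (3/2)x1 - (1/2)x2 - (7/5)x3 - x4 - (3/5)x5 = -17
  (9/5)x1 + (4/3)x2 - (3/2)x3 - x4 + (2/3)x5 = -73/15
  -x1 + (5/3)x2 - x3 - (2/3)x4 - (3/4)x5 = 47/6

Row-reduce the augmented matrix:
R1 ← R1 / (-1/3).
R2 ← R2 + 4/3·R1.
R3 ← R3 − 3/2·R1.
R4 ← R4 − 9/5·R1.
R5 ← R5 + 1·R1.
R2 ← R2 / (13/4).
R1 ← R1 − 3·R2.
R3 ← R3 + 5·R2.
R4 ← R4 + 61/15·R2.
R5 ← R5 − 14/3·R2.
R3 ← R3 / (-2191/390).
R1 ← R1 − 29/13·R3.
R2 ← R2 + 68/39·R3.
R4 ← R4 + 3733/1170·R3.
R5 ← R5 − 484/117·R3.
R4 ← R4 / (-7996/32865).
R1 ← R1 + 1212/2191·R4.
R2 ← R2 − 494/2191·R4.
R3 ← R3 − 90/2191·R4.
R5 ← R5 + 3406/2191·R4.
R5 ← R5 / (18355/7996).
R1 ← R1 − 3420/1999·R5.
R2 ← R2 − 704/1999·R5.
R3 ← R3 + 2154/1999·R5.
R4 ← R4 − 8993/1999·R5.
Reading off the reduced rows gives x1 = -4, x2 = 6, x3 = 2, x4 = 4, x5 = 2.

x1 = -4, x2 = 6, x3 = 2, x4 = 4, x5 = 2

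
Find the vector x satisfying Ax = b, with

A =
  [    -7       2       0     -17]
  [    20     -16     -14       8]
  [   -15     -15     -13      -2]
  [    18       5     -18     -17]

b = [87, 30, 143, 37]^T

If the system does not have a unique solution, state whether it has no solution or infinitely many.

x_1 = -2, x_2 = -6, x_3 = -1, x_4 = -5

Row-reduce the augmented matrix:
R1 ← R1 / (-7).
R2 ← R2 − 20·R1.
R3 ← R3 + 15·R1.
R4 ← R4 − 18·R1.
R2 ← R2 / (-72/7).
R1 ← R1 + 2/7·R2.
R3 ← R3 + 135/7·R2.
R4 ← R4 − 71/7·R2.
R3 ← R3 / (53/4).
R1 ← R1 − 7/18·R3.
R2 ← R2 − 49/36·R3.
R4 ← R4 + 1145/36·R3.
R4 ← R4 / (78478/477).
R1 ← R1 − 149/477·R4.
R2 ← R2 + 3533/477·R4.
R3 ← R3 − 442/53·R4.
Reading off the reduced rows gives x_1 = -2, x_2 = -6, x_3 = -1, x_4 = -5.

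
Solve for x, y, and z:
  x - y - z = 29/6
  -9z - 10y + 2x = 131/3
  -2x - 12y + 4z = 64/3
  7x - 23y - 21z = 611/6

x = 1/3, y = -5/2, z = -2

Row-reduce the augmented matrix:
R2 ← R2 − 2·R1.
R3 ← R3 + 2·R1.
R4 ← R4 − 7·R1.
R2 ← R2 / (-8).
R1 ← R1 + 1·R2.
R3 ← R3 + 14·R2.
R4 ← R4 + 16·R2.
R3 ← R3 / (57/4).
R1 ← R1 + 1/8·R3.
R2 ← R2 − 7/8·R3.
R4 reduces to 0 = 0, so the extra equation is consistent.
Reading off the reduced rows gives x = 1/3, y = -5/2, z = -2.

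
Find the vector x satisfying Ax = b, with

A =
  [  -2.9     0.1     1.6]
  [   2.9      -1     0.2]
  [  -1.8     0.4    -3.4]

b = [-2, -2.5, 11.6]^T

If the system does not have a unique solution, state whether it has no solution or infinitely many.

x_1 = -1, x_2 = -1, x_3 = -3

Row-reduce the augmented matrix:
R1 ← R1 / (-29/10).
R2 ← R2 − 29/10·R1.
R3 ← R3 + 9/5·R1.
R2 ← R2 / (-9/10).
R1 ← R1 + 1/29·R2.
R3 ← R3 − 49/145·R2.
R3 ← R3 / (-539/145).
R1 ← R1 + 18/29·R3.
R2 ← R2 + 2·R3.
Reading off the reduced rows gives x_1 = -1, x_2 = -1, x_3 = -3.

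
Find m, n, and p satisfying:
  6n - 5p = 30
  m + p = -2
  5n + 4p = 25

m = -2, n = 5, p = 0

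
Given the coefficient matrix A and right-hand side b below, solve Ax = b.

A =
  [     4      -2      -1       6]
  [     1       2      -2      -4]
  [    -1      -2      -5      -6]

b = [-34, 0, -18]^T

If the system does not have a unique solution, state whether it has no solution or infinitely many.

Row-reduce:
R1 ← R1 / (4).
R2 ← R2 − 1·R1.
R3 ← R3 + 1·R1.
R2 ← R2 / (5/2).
R1 ← R1 + 1/2·R2.
R3 ← R3 + 5/2·R2.
R3 ← R3 / (-7).
R1 ← R1 + 3/5·R3.
R2 ← R2 + 7/10·R3.
Rank is 3 with 4 unknowns, leaving x_4 free.

infinitely many solutions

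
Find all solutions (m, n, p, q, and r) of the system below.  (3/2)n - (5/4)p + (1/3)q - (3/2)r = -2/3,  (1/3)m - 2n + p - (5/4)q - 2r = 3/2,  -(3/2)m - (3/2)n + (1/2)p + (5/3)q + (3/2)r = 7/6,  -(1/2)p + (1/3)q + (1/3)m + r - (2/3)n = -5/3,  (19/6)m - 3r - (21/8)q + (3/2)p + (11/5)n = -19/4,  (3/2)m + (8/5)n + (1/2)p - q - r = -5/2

no solution

Row-reduce:
Swap R1 and R2.
R1 ← R1 / (1/3).
R3 ← R3 + 3/2·R1.
R4 ← R4 − 1/3·R1.
R5 ← R5 − 19/6·R1.
R6 ← R6 − 3/2·R1.
R2 ← R2 / (3/2).
R1 ← R1 + 6·R2.
R3 ← R3 + 21/2·R2.
R4 ← R4 − 4/3·R2.
R5 ← R5 − 106/5·R2.
R6 ← R6 − 53/5·R2.
R3 ← R3 / (-15/4).
R1 ← R1 + 2·R3.
R2 ← R2 + 5/6·R3.
R4 ← R4 + 7/18·R3.
R5 ← R5 − 29/3·R3.
R6 ← R6 − 29/6·R3.
R4 ← R4 / (131/90).
R1 ← R1 + 31/20·R4.
R2 ← R2 − 7/12·R4.
R3 ← R3 − 13/30·R4.
R5 ← R5 − 7/20·R4.
R6 ← R6 − 7/40·R4.
R5 ← R5 / (-2801/262).
R1 ← R1 − 1101/262·R5.
R2 ← R2 − 135/262·R5.
R3 ← R3 − 387/131·R5.
R4 ← R4 − 558/131·R5.
R6 ← R6 + 2801/524·R5.
Row 6 reduces to 0 = 1/4, a contradiction. The system is inconsistent.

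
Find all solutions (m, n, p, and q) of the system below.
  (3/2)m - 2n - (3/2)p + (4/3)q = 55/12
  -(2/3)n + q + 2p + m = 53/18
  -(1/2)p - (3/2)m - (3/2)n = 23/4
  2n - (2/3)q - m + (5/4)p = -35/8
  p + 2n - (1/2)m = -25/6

Row-reduce the augmented matrix:
R1 ← R1 / (3/2).
R2 ← R2 − 1·R1.
R3 ← R3 + 3/2·R1.
R4 ← R4 + 1·R1.
R5 ← R5 + 1/2·R1.
R2 ← R2 / (2/3).
R1 ← R1 + 4/3·R2.
R3 ← R3 + 7/2·R2.
R4 ← R4 − 2/3·R2.
R5 ← R5 − 4/3·R2.
R3 ← R3 / (55/4).
R1 ← R1 − 5·R3.
R2 ← R2 − 9/2·R3.
R4 ← R4 + 11/4·R3.
R5 ← R5 + 11/2·R3.
R4 ← R4 / (89/180).
R1 ← R1 − 41/99·R4.
R2 ← R2 + 76/165·R4.
R3 ← R3 − 23/165·R4.
R5 ← R5 − 89/90·R4.
R5 reduces to 0 = 0, so the extra equation is consistent.
Reading off the reduced rows gives m = -4/3, n = -8/3, p = 1/2, q = 3/2.

m = -4/3, n = -8/3, p = 1/2, q = 3/2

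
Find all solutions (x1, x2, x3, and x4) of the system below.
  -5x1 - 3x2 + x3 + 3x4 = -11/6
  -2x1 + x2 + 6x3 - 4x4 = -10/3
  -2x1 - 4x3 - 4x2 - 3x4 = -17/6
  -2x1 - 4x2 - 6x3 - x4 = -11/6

Row-reduce the augmented matrix:
R1 ← R1 / (-5).
R2 ← R2 + 2·R1.
R3 ← R3 + 2·R1.
R4 ← R4 + 2·R1.
R2 ← R2 / (11/5).
R1 ← R1 − 3/5·R2.
R3 ← R3 + 14/5·R2.
R4 ← R4 + 14/5·R2.
R3 ← R3 / (30/11).
R1 ← R1 + 19/11·R3.
R2 ← R2 − 28/11·R3.
R4 ← R4 − 8/11·R3.
R4 ← R4 / (-89/15).
R1 ← R1 + 181/30·R4.
R2 ← R2 − 116/15·R4.
R3 ← R3 + 119/30·R4.
Reading off the reduced rows gives x1 = 2/3, x2 = 0, x3 = 0, x4 = 1/2.

x1 = 2/3, x2 = 0, x3 = 0, x4 = 1/2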